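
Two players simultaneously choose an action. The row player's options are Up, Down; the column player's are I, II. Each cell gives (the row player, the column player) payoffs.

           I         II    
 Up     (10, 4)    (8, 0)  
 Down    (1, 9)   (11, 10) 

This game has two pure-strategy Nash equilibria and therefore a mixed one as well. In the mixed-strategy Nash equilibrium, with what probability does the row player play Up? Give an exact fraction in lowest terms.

1/5

The row player's mix p on Up must make the column player indifferent between I and II.
The column player's payoff from I: 4p + 9(1−p). From II: 0p + 10(1−p).
Set equal: 4p = 1(1−p) → p = 1/5.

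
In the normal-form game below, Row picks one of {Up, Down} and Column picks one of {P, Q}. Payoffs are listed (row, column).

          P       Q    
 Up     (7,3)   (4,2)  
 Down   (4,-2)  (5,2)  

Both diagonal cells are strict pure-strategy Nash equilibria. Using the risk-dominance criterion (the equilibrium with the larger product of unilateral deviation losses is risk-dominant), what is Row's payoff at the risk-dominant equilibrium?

At (Up, P): Row loses 7 − 4 = 3 by deviating; Column loses 3 − 2 = 1. Product = 3·1 = 3.
At (Down, Q): Row loses 5 − 4 = 1 by deviating; Column loses 2 − (-2) = 4. Product = 1·4 = 4.
4 > 3, so (Down, Q) is risk-dominant. Row's payoff there is 5.

5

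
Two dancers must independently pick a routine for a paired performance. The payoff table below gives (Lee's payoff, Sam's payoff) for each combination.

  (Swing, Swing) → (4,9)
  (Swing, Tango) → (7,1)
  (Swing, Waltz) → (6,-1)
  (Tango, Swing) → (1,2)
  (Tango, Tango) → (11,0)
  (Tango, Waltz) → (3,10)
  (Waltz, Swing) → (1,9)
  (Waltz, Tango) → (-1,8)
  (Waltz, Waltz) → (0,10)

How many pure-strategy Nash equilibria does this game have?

1

Both Swing: Lee gets 4 (best alternative 1); Sam gets 9 (best alternative 1). Neither deviates — NE.
Both Waltz is not a NE: Lee would switch to Swing (6 > 0).
No other cell survives both best-response checks, so there is 1 pure NE.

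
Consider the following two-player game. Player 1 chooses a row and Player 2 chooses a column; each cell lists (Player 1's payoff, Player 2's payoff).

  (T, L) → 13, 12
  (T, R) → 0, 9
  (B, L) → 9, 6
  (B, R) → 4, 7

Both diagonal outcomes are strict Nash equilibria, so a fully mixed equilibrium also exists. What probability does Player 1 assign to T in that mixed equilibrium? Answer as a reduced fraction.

1/4

Player 1's mix p on T must make Player 2 indifferent between L and R.
Player 2's payoff from L: 12p + 6(1−p). From R: 9p + 7(1−p).
Set equal: 3p = 1(1−p) → p = 1/4.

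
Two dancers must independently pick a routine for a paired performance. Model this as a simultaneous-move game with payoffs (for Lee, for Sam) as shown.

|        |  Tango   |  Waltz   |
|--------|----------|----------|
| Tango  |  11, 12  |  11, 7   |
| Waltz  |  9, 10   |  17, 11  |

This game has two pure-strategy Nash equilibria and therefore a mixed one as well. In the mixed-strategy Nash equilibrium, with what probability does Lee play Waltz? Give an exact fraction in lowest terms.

Lee's mix p on Tango must make Sam indifferent between Tango and Waltz.
Sam's payoff from Tango: 12p + 10(1−p). From Waltz: 7p + 11(1−p).
Set equal: 5p = 1(1−p) → p = 1/6.
Probability on Waltz is 1 − 1/6 = 5/6.

5/6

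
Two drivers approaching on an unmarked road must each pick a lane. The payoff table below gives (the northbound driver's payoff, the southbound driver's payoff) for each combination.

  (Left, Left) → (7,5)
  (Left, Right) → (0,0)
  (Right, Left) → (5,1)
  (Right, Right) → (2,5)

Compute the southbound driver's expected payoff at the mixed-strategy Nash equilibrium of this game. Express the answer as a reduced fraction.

The northbound driver mixes with probability p on Left, chosen so the southbound driver is indifferent: 5p + 1(1−p) = 0p + 5(1−p) gives p = 4/9.
The southbound driver's expected payoff is 5·4/9 + 1·5/9 = 25/9.

25/9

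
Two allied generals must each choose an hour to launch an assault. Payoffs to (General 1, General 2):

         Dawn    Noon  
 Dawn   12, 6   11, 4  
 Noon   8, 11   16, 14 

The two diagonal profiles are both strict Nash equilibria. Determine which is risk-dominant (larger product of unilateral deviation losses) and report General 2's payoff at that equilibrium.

At both Dawn: General 1 loses 12 − 8 = 4 by deviating; General 2 loses 6 − 4 = 2. Product = 4·2 = 8.
At both Noon: General 1 loses 16 − 11 = 5 by deviating; General 2 loses 14 − 11 = 3. Product = 5·3 = 15.
15 > 8, so both Noon is risk-dominant. General 2's payoff there is 14.

14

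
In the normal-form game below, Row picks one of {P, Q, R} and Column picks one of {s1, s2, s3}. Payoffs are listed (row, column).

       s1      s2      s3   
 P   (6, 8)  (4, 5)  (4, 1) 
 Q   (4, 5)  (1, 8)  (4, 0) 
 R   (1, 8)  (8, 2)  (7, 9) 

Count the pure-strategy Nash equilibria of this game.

2

(P, s1): Row gets 6 (best alternative 4); Column gets 8 (best alternative 5). Neither deviates — NE.
(R, s3): Row gets 7 (best alternative 4); Column gets 9 (best alternative 8). Neither deviates — NE.
(Q, s2) is not a NE: Row would switch to R (8 > 1).
No other cell survives both best-response checks, so there are 2 pure NE.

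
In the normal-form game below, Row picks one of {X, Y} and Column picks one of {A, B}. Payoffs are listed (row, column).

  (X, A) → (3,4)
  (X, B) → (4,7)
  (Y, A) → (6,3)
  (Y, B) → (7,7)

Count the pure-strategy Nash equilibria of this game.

(Y, B): Row gets 7 (best alternative 4); Column gets 7 (best alternative 3). Neither deviates — NE.
(X, A) is not a NE: Row would switch to Y (6 > 3).
No other cell survives both best-response checks, so there is 1 pure NE.

1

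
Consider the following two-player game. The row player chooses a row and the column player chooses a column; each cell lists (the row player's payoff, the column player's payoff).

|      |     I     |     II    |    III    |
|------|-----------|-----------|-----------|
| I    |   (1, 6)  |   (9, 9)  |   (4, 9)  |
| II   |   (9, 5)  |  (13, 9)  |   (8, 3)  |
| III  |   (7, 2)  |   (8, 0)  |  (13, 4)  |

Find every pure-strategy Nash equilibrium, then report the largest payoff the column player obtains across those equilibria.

Both II is a pure NE (the row player: 13 ≥ 9; the column player: 9 ≥ 5). The column player gets 9.
Both III is a pure NE (the row player: 13 ≥ 8; the column player: 4 ≥ 2). The column player gets 4.
Every other cell has a profitable deviation for at least one player. Highest of {9, 4} is 9.

9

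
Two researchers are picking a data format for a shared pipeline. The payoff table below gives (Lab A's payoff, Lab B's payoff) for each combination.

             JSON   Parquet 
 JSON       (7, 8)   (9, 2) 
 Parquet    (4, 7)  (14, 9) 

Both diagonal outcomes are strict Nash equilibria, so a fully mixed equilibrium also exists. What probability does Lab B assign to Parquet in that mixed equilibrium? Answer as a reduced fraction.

Lab B's mix q on JSON must make Lab A indifferent between JSON and Parquet.
Lab A's payoff from JSON: 7q + 9(1−q). From Parquet: 4q + 14(1−q).
Set equal: 3q = 5(1−q) → q = 5/8.
Probability on Parquet is 1 − 5/8 = 3/8.

3/8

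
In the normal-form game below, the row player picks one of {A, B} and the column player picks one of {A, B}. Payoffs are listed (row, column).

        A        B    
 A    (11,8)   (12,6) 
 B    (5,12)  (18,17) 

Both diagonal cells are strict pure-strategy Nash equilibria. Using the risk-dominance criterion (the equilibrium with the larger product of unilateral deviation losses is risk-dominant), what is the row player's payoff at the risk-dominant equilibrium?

18

At both A: the row player loses 11 − 5 = 6 by deviating; the column player loses 8 − 6 = 2. Product = 6·2 = 12.
At both B: the row player loses 18 − 12 = 6 by deviating; the column player loses 17 − 12 = 5. Product = 6·5 = 30.
30 > 12, so both B is risk-dominant. The row player's payoff there is 18.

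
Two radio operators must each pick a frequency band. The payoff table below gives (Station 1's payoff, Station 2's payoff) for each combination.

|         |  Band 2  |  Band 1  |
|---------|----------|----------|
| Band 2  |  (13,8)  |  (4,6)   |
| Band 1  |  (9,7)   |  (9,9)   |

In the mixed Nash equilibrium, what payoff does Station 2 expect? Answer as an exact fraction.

15/2

Station 1 mixes with probability p on Band 2, chosen so Station 2 is indifferent: 8p + 7(1−p) = 6p + 9(1−p) gives p = 1/2.
Station 2's expected payoff is 8·1/2 + 7·1/2 = 15/2.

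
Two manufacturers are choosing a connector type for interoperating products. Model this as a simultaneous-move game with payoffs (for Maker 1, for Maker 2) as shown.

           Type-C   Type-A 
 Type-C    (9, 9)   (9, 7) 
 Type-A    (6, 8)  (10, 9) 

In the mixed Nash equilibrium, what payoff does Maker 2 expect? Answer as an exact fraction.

25/3

Maker 1 mixes with probability p on Type-C, chosen so Maker 2 is indifferent: 9p + 8(1−p) = 7p + 9(1−p) gives p = 1/3.
Maker 2's expected payoff is 9·1/3 + 8·2/3 = 25/3.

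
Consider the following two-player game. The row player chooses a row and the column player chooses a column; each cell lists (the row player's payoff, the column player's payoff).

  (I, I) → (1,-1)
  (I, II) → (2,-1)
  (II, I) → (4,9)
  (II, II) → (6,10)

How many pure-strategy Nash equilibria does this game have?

Both II: the row player gets 6 (best alternative 2); the column player gets 10 (best alternative 9). Neither deviates — NE.
Both I is not a NE: the row player would switch to II (4 > 1).
No other cell survives both best-response checks, so there is 1 pure NE.

1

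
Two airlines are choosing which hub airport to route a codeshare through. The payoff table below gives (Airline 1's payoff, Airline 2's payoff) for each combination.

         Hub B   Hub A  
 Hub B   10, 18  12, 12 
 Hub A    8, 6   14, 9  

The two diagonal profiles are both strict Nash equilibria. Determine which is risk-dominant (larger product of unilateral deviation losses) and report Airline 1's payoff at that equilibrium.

10

At both Hub B: Airline 1 loses 10 − 8 = 2 by deviating; Airline 2 loses 18 − 12 = 6. Product = 2·6 = 12.
At both Hub A: Airline 1 loses 14 − 12 = 2 by deviating; Airline 2 loses 9 − 6 = 3. Product = 2·3 = 6.
12 > 6, so both Hub B is risk-dominant. Airline 1's payoff there is 10.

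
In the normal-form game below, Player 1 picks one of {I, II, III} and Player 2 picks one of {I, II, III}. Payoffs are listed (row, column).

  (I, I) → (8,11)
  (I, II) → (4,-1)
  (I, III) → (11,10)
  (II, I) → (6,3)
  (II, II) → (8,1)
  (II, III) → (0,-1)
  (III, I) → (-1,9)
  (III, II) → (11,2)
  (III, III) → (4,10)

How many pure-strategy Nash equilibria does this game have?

1

Both I: Player 1 gets 8 (best alternative 6); Player 2 gets 11 (best alternative 10). Neither deviates — NE.
Both III is not a NE: Player 1 would switch to I (11 > 4).
No other cell survives both best-response checks, so there is 1 pure NE.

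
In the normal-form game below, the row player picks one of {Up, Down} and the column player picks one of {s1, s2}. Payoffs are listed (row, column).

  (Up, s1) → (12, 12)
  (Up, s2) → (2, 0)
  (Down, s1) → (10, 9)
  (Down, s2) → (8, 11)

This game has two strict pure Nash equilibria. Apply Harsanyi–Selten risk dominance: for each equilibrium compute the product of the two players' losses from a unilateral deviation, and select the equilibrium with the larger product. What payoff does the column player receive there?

12

At (Up, s1): the row player loses 12 − 10 = 2 by deviating; the column player loses 12 − 0 = 12. Product = 2·12 = 24.
At (Down, s2): the row player loses 8 − 2 = 6 by deviating; the column player loses 11 − 9 = 2. Product = 6·2 = 12.
24 > 12, so (Up, s1) is risk-dominant. The column player's payoff there is 12.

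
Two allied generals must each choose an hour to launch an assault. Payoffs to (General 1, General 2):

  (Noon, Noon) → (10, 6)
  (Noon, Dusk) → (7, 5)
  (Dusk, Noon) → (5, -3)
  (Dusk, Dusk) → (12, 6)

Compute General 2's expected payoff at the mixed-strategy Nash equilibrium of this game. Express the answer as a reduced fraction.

51/10

General 1 mixes with probability p on Noon, chosen so General 2 is indifferent: 6p + (-3)(1−p) = 5p + 6(1−p) gives p = 9/10.
General 2's expected payoff is 6·9/10 + (-3)·1/10 = 51/10.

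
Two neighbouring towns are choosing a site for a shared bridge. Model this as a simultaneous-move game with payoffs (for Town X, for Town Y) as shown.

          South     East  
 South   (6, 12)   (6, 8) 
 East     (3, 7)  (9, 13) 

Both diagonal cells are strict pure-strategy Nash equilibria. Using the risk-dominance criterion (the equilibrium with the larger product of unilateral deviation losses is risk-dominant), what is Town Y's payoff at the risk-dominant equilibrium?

13

At both South: Town X loses 6 − 3 = 3 by deviating; Town Y loses 12 − 8 = 4. Product = 3·4 = 12.
At both East: Town X loses 9 − 6 = 3 by deviating; Town Y loses 13 − 7 = 6. Product = 3·6 = 18.
18 > 12, so both East is risk-dominant. Town Y's payoff there is 13.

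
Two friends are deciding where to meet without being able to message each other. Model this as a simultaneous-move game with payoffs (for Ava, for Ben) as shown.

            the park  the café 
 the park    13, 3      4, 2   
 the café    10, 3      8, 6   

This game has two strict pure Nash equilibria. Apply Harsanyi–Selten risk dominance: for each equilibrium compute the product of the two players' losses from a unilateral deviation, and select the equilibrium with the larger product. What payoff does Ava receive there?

At both the park: Ava loses 13 − 10 = 3 by deviating; Ben loses 3 − 2 = 1. Product = 3·1 = 3.
At both the café: Ava loses 8 − 4 = 4 by deviating; Ben loses 6 − 3 = 3. Product = 4·3 = 12.
12 > 3, so both the café is risk-dominant. Ava's payoff there is 8.

8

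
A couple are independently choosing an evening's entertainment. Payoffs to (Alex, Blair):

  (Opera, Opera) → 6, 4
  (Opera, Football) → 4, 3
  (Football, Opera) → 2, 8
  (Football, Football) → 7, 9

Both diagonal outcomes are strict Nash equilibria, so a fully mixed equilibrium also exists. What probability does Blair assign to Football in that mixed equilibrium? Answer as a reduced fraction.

4/7

Blair's mix q on Opera must make Alex indifferent between Opera and Football.
Alex's payoff from Opera: 6q + 4(1−q). From Football: 2q + 7(1−q).
Set equal: 4q = 3(1−q) → q = 3/7.
Probability on Football is 1 − 3/7 = 4/7.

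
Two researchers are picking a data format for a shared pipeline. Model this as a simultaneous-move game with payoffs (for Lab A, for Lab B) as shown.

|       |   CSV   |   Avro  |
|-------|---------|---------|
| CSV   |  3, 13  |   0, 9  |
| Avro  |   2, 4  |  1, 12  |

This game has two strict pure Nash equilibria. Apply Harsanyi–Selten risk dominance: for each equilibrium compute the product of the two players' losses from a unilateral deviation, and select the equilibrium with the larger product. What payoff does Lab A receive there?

At both CSV: Lab A loses 3 − 2 = 1 by deviating; Lab B loses 13 − 9 = 4. Product = 1·4 = 4.
At both Avro: Lab A loses 1 − 0 = 1 by deviating; Lab B loses 12 − 4 = 8. Product = 1·8 = 8.
8 > 4, so both Avro is risk-dominant. Lab A's payoff there is 1.

1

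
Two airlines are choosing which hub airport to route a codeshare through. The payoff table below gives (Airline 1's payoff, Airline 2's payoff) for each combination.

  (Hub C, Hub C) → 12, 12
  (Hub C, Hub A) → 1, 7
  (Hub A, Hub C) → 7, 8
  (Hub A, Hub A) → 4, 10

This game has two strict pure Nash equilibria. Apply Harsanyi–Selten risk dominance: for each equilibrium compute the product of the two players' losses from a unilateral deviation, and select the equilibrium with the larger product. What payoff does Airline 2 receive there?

At both Hub C: Airline 1 loses 12 − 7 = 5 by deviating; Airline 2 loses 12 − 7 = 5. Product = 5·5 = 25.
At both Hub A: Airline 1 loses 4 − 1 = 3 by deviating; Airline 2 loses 10 − 8 = 2. Product = 3·2 = 6.
25 > 6, so both Hub C is risk-dominant. Airline 2's payoff there is 12.

12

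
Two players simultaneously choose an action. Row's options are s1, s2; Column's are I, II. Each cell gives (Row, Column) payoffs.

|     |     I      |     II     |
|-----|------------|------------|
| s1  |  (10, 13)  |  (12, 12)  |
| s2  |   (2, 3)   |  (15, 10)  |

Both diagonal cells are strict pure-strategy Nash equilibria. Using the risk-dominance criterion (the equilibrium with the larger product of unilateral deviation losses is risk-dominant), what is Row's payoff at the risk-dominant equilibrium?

15

At (s1, I): Row loses 10 − 2 = 8 by deviating; Column loses 13 − 12 = 1. Product = 8·1 = 8.
At (s2, II): Row loses 15 − 12 = 3 by deviating; Column loses 10 − 3 = 7. Product = 3·7 = 21.
21 > 8, so (s2, II) is risk-dominant. Row's payoff there is 15.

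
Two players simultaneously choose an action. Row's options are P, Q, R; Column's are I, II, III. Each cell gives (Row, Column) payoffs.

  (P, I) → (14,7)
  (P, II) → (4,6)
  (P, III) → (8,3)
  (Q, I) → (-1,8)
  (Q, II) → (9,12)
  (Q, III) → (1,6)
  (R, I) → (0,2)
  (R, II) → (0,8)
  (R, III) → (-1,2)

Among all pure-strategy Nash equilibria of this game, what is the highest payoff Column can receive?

(P, I) is a pure NE (Row: 14 ≥ 0; Column: 7 ≥ 6). Column gets 7.
(Q, II) is a pure NE (Row: 9 ≥ 4; Column: 12 ≥ 8). Column gets 12.
Every other cell has a profitable deviation for at least one player. Highest of {7, 12} is 12.

12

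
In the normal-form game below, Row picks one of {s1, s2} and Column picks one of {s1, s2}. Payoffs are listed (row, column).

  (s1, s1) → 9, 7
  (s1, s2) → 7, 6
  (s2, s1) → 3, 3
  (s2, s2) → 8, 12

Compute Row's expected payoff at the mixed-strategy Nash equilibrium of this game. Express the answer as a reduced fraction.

Column mixes with probability q on s1, chosen so Row is indifferent: 9q + 7(1−q) = 3q + 8(1−q) gives q = 1/7.
Row's expected payoff (from either row, since indifferent) is 9·1/7 + 7·6/7 = 51/7.

51/7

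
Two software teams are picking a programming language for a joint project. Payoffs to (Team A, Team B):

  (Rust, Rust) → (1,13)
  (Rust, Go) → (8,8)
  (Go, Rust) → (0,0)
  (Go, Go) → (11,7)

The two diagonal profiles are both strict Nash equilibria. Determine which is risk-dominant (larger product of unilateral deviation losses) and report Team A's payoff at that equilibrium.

At both Rust: Team A loses 1 − 0 = 1 by deviating; Team B loses 13 − 8 = 5. Product = 1·5 = 5.
At both Go: Team A loses 11 − 8 = 3 by deviating; Team B loses 7 − 0 = 7. Product = 3·7 = 21.
21 > 5, so both Go is risk-dominant. Team A's payoff there is 11.

11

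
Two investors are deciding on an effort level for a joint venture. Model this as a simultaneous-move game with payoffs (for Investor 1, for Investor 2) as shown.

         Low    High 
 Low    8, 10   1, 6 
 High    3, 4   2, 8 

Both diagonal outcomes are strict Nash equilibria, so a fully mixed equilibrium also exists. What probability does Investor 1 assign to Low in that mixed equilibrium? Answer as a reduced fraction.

Investor 1's mix p on Low must make Investor 2 indifferent between Low and High.
Investor 2's payoff from Low: 10p + 4(1−p). From High: 6p + 8(1−p).
Set equal: 4p = 4(1−p) → p = 4/8 = 1/2.

1/2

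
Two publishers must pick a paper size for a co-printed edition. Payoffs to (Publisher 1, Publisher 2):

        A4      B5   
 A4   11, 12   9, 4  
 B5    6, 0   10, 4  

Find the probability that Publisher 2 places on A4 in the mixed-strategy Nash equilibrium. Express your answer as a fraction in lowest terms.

1/6

Publisher 2's mix q on A4 must make Publisher 1 indifferent between A4 and B5.
Publisher 1's payoff from A4: 11q + 9(1−q). From B5: 6q + 10(1−q).
Set equal: 5q = 1(1−q) → q = 1/6.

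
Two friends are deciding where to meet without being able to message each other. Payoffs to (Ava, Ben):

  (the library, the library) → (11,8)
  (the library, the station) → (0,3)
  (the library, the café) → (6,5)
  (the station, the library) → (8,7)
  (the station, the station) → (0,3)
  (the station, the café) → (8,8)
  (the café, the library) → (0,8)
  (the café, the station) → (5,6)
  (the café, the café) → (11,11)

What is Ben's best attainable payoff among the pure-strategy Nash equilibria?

11

Both the library is a pure NE (Ava: 11 ≥ 8; Ben: 8 ≥ 5). Ben gets 8.
Both the café is a pure NE (Ava: 11 ≥ 8; Ben: 11 ≥ 8). Ben gets 11.
Every other cell has a profitable deviation for at least one player. Highest of {8, 11} is 11.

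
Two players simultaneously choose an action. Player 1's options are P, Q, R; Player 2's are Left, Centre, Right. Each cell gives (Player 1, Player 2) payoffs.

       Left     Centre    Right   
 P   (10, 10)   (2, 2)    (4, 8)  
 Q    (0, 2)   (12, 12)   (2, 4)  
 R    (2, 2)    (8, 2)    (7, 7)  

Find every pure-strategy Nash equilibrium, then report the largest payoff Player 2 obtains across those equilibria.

(P, Left) is a pure NE (Player 1: 10 ≥ 2; Player 2: 10 ≥ 8). Player 2 gets 10.
(Q, Centre) is a pure NE (Player 1: 12 ≥ 8; Player 2: 12 ≥ 4). Player 2 gets 12.
(R, Right) is a pure NE (Player 1: 7 ≥ 4; Player 2: 7 ≥ 2). Player 2 gets 7.
Every other cell has a profitable deviation for at least one player. Highest of {10, 12, 7} is 12.

12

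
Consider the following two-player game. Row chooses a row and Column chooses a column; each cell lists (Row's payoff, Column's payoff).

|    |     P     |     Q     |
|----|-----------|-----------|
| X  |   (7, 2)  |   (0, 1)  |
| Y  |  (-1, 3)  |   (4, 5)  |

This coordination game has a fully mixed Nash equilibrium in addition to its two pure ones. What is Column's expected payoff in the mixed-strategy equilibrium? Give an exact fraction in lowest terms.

Row mixes with probability p on X, chosen so Column is indifferent: 2p + 3(1−p) = 1p + 5(1−p) gives p = 2/3.
Column's expected payoff is 2·2/3 + 3·1/3 = 7/3.

7/3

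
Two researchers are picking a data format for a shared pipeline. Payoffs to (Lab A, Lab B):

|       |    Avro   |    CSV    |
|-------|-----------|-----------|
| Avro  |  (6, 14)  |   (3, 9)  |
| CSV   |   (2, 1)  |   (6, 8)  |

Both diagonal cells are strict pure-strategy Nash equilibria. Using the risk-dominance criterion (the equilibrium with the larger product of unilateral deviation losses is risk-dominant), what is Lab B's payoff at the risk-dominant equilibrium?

8

At both Avro: Lab A loses 6 − 2 = 4 by deviating; Lab B loses 14 − 9 = 5. Product = 4·5 = 20.
At both CSV: Lab A loses 6 − 3 = 3 by deviating; Lab B loses 8 − 1 = 7. Product = 3·7 = 21.
21 > 20, so both CSV is risk-dominant. Lab B's payoff there is 8.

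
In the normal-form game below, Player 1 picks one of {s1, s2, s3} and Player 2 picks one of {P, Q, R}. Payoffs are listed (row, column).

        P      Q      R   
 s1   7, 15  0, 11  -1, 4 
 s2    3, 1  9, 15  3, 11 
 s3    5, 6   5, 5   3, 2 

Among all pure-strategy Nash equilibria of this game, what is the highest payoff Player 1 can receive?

(s1, P) is a pure NE (Player 1: 7 ≥ 5; Player 2: 15 ≥ 11). Player 1 gets 7.
(s2, Q) is a pure NE (Player 1: 9 ≥ 5; Player 2: 15 ≥ 11). Player 1 gets 9.
Every other cell has a profitable deviation for at least one player. Highest of {7, 9} is 9.

9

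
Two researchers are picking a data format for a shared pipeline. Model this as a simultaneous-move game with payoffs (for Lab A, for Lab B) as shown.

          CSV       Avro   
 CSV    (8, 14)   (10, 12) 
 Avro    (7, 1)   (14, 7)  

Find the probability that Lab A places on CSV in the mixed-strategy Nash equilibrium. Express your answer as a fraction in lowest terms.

3/4

Lab A's mix p on CSV must make Lab B indifferent between CSV and Avro.
Lab B's payoff from CSV: 14p + 1(1−p). From Avro: 12p + 7(1−p).
Set equal: 2p = 6(1−p) → p = 6/8 = 3/4.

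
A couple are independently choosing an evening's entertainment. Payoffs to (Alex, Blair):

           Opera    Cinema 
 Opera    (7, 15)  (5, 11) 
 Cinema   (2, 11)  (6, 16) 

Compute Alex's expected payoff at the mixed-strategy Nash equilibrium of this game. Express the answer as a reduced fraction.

Blair mixes with probability q on Opera, chosen so Alex is indifferent: 7q + 5(1−q) = 2q + 6(1−q) gives q = 1/6.
Alex's expected payoff (from either row, since indifferent) is 7·1/6 + 5·5/6 = 16/3.

16/3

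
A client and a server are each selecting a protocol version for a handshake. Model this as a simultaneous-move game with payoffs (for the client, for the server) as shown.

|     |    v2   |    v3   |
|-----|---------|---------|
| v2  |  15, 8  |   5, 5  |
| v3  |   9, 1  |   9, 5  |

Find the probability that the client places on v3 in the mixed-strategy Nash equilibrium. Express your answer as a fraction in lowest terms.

The client's mix p on v2 must make the server indifferent between v2 and v3.
The server's payoff from v2: 8p + 1(1−p). From v3: 5p + 5(1−p).
Set equal: 3p = 4(1−p) → p = 4/7.
Probability on v3 is 1 − 4/7 = 3/7.

3/7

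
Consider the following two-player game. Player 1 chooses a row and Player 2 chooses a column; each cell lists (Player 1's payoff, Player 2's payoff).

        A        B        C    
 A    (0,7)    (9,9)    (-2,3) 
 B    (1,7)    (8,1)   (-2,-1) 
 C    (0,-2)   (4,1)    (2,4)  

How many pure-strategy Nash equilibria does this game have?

3

(A, B): Player 1 gets 9 (best alternative 8); Player 2 gets 9 (best alternative 7). Neither deviates — NE.
(B, A): Player 1 gets 1 (best alternative 0); Player 2 gets 7 (best alternative 1). Neither deviates — NE.
Both C: Player 1 gets 2 (best alternative -2); Player 2 gets 4 (best alternative 1). Neither deviates — NE.
Both B is not a NE: Player 1 would switch to A (9 > 8).
No other cell survives both best-response checks, so there are 3 pure NE.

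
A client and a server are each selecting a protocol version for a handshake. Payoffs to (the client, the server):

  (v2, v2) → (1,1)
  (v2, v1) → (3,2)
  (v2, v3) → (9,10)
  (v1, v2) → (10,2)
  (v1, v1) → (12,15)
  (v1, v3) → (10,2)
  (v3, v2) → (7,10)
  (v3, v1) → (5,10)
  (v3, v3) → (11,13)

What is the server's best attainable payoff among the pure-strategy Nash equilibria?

15

Both v1 is a pure NE (the client: 12 ≥ 5; the server: 15 ≥ 2). The server gets 15.
Both v3 is a pure NE (the client: 11 ≥ 10; the server: 13 ≥ 10). The server gets 13.
Every other cell has a profitable deviation for at least one player. Highest of {15, 13} is 15.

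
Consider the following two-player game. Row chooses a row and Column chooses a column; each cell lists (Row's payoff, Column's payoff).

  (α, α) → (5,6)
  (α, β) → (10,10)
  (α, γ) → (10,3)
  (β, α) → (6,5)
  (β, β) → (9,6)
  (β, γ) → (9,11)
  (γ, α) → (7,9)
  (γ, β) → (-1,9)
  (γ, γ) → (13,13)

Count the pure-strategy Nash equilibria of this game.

2

(α, β): Row gets 10 (best alternative 9); Column gets 10 (best alternative 6). Neither deviates — NE.
Both γ: Row gets 13 (best alternative 10); Column gets 13 (best alternative 9). Neither deviates — NE.
Both α is not a NE: Row would switch to γ (7 > 5).
No other cell survives both best-response checks, so there are 2 pure NE.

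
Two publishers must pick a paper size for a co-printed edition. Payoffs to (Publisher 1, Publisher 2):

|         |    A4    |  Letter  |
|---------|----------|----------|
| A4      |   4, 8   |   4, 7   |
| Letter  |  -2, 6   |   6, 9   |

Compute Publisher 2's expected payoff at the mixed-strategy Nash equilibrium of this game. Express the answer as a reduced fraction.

Publisher 1 mixes with probability p on A4, chosen so Publisher 2 is indifferent: 8p + 6(1−p) = 7p + 9(1−p) gives p = 3/4.
Publisher 2's expected payoff is 8·3/4 + 6·1/4 = 15/2.

15/2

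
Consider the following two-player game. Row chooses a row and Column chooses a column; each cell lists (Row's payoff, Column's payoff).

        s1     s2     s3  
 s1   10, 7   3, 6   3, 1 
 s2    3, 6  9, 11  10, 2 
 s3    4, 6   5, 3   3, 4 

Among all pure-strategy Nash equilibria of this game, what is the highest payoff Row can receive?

10

Both s1 is a pure NE (Row: 10 ≥ 4; Column: 7 ≥ 6). Row gets 10.
Both s2 is a pure NE (Row: 9 ≥ 5; Column: 11 ≥ 6). Row gets 9.
Every other cell has a profitable deviation for at least one player. Highest of {10, 9} is 10.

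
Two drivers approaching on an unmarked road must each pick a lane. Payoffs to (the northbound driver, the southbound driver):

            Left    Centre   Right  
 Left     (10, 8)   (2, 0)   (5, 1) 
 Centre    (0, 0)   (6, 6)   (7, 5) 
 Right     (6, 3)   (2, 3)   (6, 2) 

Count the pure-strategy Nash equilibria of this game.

Both Left: the northbound driver gets 10 (best alternative 6); the southbound driver gets 8 (best alternative 1). Neither deviates — NE.
Both Centre: the northbound driver gets 6 (best alternative 2); the southbound driver gets 6 (best alternative 5). Neither deviates — NE.
Both Right is not a NE: the northbound driver would switch to Centre (7 > 6).
No other cell survives both best-response checks, so there are 2 pure NE.

2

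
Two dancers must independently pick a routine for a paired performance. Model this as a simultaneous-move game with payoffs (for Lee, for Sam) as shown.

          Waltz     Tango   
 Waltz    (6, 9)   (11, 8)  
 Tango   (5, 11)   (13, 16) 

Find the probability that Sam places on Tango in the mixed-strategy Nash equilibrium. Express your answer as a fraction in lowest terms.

1/3

Sam's mix q on Waltz must make Lee indifferent between Waltz and Tango.
Lee's payoff from Waltz: 6q + 11(1−q). From Tango: 5q + 13(1−q).
Set equal: 1q = 2(1−q) → q = 2/3.
Probability on Tango is 1 − 2/3 = 1/3.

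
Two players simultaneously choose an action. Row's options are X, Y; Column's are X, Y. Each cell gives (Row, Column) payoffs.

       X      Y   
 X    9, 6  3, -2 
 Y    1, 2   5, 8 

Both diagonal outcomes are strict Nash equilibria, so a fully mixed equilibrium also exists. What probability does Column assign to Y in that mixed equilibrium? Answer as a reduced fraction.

Column's mix q on X must make Row indifferent between X and Y.
Row's payoff from X: 9q + 3(1−q). From Y: 1q + 5(1−q).
Set equal: 8q = 2(1−q) → q = 2/10 = 1/5.
Probability on Y is 1 − 1/5 = 4/5.

4/5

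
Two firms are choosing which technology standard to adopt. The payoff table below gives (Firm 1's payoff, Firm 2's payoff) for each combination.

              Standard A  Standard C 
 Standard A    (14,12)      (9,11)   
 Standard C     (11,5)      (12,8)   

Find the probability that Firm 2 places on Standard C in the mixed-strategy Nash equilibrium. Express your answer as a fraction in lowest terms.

Firm 2's mix q on Standard A must make Firm 1 indifferent between Standard A and Standard C.
Firm 1's payoff from Standard A: 14q + 9(1−q). From Standard C: 11q + 12(1−q).
Set equal: 3q = 3(1−q) → q = 3/6 = 1/2.
Probability on Standard C is 1 − 1/2 = 1/2.

1/2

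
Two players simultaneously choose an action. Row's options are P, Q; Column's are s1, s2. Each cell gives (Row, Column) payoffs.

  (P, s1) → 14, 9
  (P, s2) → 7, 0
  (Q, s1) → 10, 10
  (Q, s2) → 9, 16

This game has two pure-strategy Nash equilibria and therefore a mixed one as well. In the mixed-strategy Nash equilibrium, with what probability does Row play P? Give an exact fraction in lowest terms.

2/5

Row's mix p on P must make Column indifferent between s1 and s2.
Column's payoff from s1: 9p + 10(1−p). From s2: 0p + 16(1−p).
Set equal: 9p = 6(1−p) → p = 6/15 = 2/5.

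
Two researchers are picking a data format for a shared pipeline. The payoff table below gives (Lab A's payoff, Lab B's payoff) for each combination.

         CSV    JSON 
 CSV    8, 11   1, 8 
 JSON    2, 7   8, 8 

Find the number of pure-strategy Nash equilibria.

2

Both CSV: Lab A gets 8 (best alternative 2); Lab B gets 11 (best alternative 8). Neither deviates — NE.
Both JSON: Lab A gets 8 (best alternative 1); Lab B gets 8 (best alternative 7). Neither deviates — NE.
(JSON, CSV) is not a NE: Lab A would switch to CSV (8 > 2).
No other cell survives both best-response checks, so there are 2 pure NE.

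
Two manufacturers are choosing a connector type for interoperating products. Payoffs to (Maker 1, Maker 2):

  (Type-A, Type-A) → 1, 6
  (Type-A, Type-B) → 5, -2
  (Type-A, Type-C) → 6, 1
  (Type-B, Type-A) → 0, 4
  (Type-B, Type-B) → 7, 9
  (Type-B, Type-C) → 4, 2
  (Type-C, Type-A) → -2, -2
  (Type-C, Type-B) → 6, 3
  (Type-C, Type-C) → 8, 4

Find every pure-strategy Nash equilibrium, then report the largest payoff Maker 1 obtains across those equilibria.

Both Type-A is a pure NE (Maker 1: 1 ≥ 0; Maker 2: 6 ≥ 1). Maker 1 gets 1.
Both Type-B is a pure NE (Maker 1: 7 ≥ 6; Maker 2: 9 ≥ 4). Maker 1 gets 7.
Both Type-C is a pure NE (Maker 1: 8 ≥ 6; Maker 2: 4 ≥ 3). Maker 1 gets 8.
Every other cell has a profitable deviation for at least one player. Highest of {1, 7, 8} is 8.

8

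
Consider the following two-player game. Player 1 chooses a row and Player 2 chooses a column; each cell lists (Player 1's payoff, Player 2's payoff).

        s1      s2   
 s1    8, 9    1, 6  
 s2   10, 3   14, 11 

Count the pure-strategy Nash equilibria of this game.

Both s2: Player 1 gets 14 (best alternative 1); Player 2 gets 11 (best alternative 3). Neither deviates — NE.
Both s1 is not a NE: Player 1 would switch to s2 (10 > 8).
No other cell survives both best-response checks, so there is 1 pure NE.

1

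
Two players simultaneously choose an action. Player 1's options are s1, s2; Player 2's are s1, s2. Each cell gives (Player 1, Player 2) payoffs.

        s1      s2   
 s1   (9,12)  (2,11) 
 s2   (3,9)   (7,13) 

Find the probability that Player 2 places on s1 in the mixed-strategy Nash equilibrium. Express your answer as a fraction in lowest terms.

5/11

Player 2's mix q on s1 must make Player 1 indifferent between s1 and s2.
Player 1's payoff from s1: 9q + 2(1−q). From s2: 3q + 7(1−q).
Set equal: 6q = 5(1−q) → q = 5/11.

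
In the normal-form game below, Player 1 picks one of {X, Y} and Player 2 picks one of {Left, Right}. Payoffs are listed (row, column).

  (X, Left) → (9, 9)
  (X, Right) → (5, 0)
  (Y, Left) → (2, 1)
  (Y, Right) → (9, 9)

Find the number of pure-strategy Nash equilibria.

2

(X, Left): Player 1 gets 9 (best alternative 2); Player 2 gets 9 (best alternative 0). Neither deviates — NE.
(Y, Right): Player 1 gets 9 (best alternative 5); Player 2 gets 9 (best alternative 1). Neither deviates — NE.
(Y, Left) is not a NE: Player 1 would switch to X (9 > 2).
No other cell survives both best-response checks, so there are 2 pure NE.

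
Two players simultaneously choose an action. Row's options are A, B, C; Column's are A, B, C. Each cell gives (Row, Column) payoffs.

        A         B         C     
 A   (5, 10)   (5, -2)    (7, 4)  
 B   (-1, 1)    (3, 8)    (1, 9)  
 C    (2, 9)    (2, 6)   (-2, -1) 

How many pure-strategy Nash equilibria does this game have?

1

Both A: Row gets 5 (best alternative 2); Column gets 10 (best alternative 4). Neither deviates — NE.
Both C is not a NE: Row would switch to A (7 > -2).
No other cell survives both best-response checks, so there is 1 pure NE.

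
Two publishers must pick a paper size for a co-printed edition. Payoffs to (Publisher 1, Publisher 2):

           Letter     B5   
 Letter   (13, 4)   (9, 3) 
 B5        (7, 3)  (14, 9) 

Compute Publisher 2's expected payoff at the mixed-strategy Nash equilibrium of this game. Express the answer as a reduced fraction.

Publisher 1 mixes with probability p on Letter, chosen so Publisher 2 is indifferent: 4p + 3(1−p) = 3p + 9(1−p) gives p = 6/7.
Publisher 2's expected payoff is 4·6/7 + 3·1/7 = 27/7.

27/7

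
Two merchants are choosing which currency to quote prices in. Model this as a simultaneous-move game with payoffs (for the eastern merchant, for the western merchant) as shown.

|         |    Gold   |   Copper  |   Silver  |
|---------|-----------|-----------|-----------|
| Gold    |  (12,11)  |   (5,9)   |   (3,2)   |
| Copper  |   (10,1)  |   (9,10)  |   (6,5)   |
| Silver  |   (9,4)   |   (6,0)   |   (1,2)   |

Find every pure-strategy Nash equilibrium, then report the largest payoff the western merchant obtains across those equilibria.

11

Both Gold is a pure NE (the eastern merchant: 12 ≥ 10; the western merchant: 11 ≥ 9). The western merchant gets 11.
Both Copper is a pure NE (the eastern merchant: 9 ≥ 6; the western merchant: 10 ≥ 5). The western merchant gets 10.
Every other cell has a profitable deviation for at least one player. Highest of {11, 10} is 11.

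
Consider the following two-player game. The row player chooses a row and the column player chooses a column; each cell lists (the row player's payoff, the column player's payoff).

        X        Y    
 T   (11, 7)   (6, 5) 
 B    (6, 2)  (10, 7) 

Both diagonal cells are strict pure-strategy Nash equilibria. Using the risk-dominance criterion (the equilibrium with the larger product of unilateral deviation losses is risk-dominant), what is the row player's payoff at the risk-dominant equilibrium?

10

At (T, X): the row player loses 11 − 6 = 5 by deviating; the column player loses 7 − 5 = 2. Product = 5·2 = 10.
At (B, Y): the row player loses 10 − 6 = 4 by deviating; the column player loses 7 − 2 = 5. Product = 4·5 = 20.
20 > 10, so (B, Y) is risk-dominant. The row player's payoff there is 10.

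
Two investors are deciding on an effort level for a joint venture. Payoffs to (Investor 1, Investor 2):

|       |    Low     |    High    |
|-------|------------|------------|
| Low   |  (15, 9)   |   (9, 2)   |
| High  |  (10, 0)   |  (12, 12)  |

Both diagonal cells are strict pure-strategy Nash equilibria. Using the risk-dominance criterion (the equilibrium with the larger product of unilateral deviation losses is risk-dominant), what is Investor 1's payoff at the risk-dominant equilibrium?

At both Low: Investor 1 loses 15 − 10 = 5 by deviating; Investor 2 loses 9 − 2 = 7. Product = 5·7 = 35.
At both High: Investor 1 loses 12 − 9 = 3 by deviating; Investor 2 loses 12 − 0 = 12. Product = 3·12 = 36.
36 > 35, so both High is risk-dominant. Investor 1's payoff there is 12.

12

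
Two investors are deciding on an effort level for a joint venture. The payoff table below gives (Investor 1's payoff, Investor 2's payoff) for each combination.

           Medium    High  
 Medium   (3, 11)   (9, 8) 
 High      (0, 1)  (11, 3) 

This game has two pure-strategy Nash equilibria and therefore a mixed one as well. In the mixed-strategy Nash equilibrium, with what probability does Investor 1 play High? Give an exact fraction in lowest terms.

3/5

Investor 1's mix p on Medium must make Investor 2 indifferent between Medium and High.
Investor 2's payoff from Medium: 11p + 1(1−p). From High: 8p + 3(1−p).
Set equal: 3p = 2(1−p) → p = 2/5.
Probability on High is 1 − 2/5 = 3/5.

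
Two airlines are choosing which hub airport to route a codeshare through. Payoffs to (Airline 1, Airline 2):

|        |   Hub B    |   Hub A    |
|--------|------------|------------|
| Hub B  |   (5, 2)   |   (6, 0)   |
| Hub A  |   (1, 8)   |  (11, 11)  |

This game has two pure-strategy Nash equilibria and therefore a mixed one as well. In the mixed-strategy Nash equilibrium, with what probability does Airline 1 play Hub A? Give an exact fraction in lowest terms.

2/5

Airline 1's mix p on Hub B must make Airline 2 indifferent between Hub B and Hub A.
Airline 2's payoff from Hub B: 2p + 8(1−p). From Hub A: 0p + 11(1−p).
Set equal: 2p = 3(1−p) → p = 3/5.
Probability on Hub A is 1 − 3/5 = 2/5.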